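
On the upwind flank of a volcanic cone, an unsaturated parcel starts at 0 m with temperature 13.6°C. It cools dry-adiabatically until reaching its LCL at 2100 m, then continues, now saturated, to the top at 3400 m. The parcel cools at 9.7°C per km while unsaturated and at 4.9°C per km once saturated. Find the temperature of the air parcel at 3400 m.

-13.14°C

0–2100 m, dry: Δz = 2.1 km ⇒ ΔT = -20.37°C; T = -6.77°C
2100–3400 m, saturated: Δz = 1.3 km ⇒ ΔT = -6.37°C; T = -13.14°C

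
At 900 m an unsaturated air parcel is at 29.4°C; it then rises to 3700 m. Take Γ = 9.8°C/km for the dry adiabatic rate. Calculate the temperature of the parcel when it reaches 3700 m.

1.96°C

900–3700 m, dry adiabatic: Δz = 2.8 km ⇒ ΔT = -27.44°C; T = 1.96°C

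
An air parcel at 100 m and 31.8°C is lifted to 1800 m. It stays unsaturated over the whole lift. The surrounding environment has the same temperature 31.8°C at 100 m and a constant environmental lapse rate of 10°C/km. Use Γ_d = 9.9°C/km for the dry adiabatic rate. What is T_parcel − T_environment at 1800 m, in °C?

+0.17°C (parcel warmer than environment)

Parcel:
  Dry to 1800 m: -9.9 × 1.7 km = -16.83°C, so T = 14.97°C.
Environment:
  Environment to 1800 m: -10 × 1.7 km = -17°C, so T = 14.8°C.
T_parcel − T_env = 14.97 − 14.8 = +0.17°C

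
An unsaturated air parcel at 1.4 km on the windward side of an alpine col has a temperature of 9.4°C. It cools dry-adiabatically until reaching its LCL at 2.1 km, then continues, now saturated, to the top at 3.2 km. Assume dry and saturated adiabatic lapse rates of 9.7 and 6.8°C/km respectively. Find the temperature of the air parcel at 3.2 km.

From 1400 m to 2100 m (dry): cools by 9.7 × 0.7 = 6.79°C, giving 2.61°C.
From 2100 m to 3200 m (saturated): cools by 6.8 × 1.1 = 7.48°C, giving -4.87°C.

-4.87°C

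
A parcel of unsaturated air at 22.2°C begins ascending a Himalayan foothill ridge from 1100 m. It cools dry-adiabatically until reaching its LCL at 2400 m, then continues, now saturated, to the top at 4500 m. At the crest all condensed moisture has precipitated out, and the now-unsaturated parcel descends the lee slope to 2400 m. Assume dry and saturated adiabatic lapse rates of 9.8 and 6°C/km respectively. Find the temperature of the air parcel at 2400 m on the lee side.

17.44°C

From 1100 m to 2400 m (dry): cools by 9.8 × 1.3 = 12.74°C, giving 9.46°C.
From 2400 m to 4500 m (saturated): cools by 6 × 2.1 = 12.6°C, giving -3.14°C.
From 4500 m to 2400 m (dry descent): warms by 9.8 × 2.1 = 20.58°C, giving 17.44°C.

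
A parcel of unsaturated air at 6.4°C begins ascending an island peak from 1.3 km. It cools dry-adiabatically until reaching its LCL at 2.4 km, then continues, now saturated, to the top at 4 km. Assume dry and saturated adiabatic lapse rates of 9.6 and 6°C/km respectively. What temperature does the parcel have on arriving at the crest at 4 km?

1300 → 2400 m (dry, 9.6°C/km): ΔT = -9.6 × 1.1 = -10.56°C → T = -4.16°C
2400 → 4000 m (saturated, 6°C/km): ΔT = -6 × 1.6 = -9.6°C → T = -13.76°C

-13.76°C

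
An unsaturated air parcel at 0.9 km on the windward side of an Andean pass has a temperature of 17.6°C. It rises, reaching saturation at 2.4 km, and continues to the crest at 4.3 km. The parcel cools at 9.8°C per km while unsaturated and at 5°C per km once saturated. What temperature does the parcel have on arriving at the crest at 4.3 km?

-6.6°C

900 → 2400 m (dry, 9.8°C/km): ΔT = -9.8 × 1.5 = -14.7°C → T = 2.9°C
2400 → 4300 m (saturated, 5°C/km): ΔT = -5 × 1.9 = -9.5°C → T = -6.6°C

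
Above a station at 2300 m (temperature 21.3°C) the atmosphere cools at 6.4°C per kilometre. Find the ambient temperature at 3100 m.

16.18°C

Environmental to 3100 m: -6.4 × 0.8 km = -5.12°C, so T = 16.18°C.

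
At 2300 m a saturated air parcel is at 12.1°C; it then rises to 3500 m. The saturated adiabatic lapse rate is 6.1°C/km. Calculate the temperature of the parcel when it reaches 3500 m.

4.78°C

2300–3500 m, saturated adiabatic: Δz = 1.2 km ⇒ ΔT = -7.32°C; T = 4.78°C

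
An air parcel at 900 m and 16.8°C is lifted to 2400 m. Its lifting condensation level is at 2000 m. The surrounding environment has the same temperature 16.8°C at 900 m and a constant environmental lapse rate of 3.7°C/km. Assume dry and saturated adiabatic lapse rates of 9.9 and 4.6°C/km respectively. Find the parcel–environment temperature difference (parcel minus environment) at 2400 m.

-7.18°C (parcel cooler than environment)

Parcel:
  Dry to 2000 m: -9.9 × 1.1 km = -10.89°C, so T = 5.91°C.
  Saturated to 2400 m: -4.6 × 0.4 km = -1.84°C, so T = 4.07°C.
Environment:
  Environment to 2400 m: -3.7 × 1.5 km = -5.55°C, so T = 11.25°C.
T_parcel − T_env = 4.07 − 11.25 = -7.18°C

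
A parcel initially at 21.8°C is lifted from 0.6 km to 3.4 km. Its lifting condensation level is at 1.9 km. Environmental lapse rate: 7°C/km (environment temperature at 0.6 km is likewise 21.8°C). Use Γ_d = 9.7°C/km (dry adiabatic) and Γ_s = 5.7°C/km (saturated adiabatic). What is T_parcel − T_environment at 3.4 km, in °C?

-1.56°C (parcel cooler than environment)

Parcel:
  600 → 1900 m (dry, 9.7°C/km): ΔT = -9.7 × 1.3 = -12.61°C → T = 9.19°C
  1900 → 3400 m (saturated, 5.7°C/km): ΔT = -5.7 × 1.5 = -8.55°C → T = 0.64°C
Environment:
  600 → 3400 m (environment, 7°C/km): ΔT = -7 × 2.8 = -19.6°C → T = 2.2°C
T_parcel − T_env = 0.64 − 2.2 = -1.56°C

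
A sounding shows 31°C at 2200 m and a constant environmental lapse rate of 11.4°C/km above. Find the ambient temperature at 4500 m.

4.78°C

2200–4500 m, environmental: Δz = 2.3 km ⇒ ΔT = -26.22°C; T = 4.78°C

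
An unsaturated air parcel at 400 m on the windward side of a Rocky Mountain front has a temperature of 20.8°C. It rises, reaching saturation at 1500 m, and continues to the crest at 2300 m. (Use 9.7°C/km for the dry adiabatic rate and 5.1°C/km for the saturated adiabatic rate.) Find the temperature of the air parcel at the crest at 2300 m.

Dry to 1500 m: -9.7 × 1.1 km = -10.67°C, so T = 10.13°C.
Saturated to 2300 m: -5.1 × 0.8 km = -4.08°C, so T = 6.05°C.

6.05°C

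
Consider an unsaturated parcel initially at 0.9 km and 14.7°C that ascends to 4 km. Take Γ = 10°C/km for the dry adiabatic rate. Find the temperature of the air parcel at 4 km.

From 900 m to 4000 m (dry adiabatic): cools by 10 × 3.1 = 31°C, giving -16.3°C.

-16.3°C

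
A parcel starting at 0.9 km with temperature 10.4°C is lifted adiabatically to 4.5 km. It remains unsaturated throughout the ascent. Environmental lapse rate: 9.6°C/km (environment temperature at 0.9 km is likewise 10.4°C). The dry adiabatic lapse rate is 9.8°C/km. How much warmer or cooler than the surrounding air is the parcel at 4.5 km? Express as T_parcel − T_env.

Parcel:
  900 → 4500 m (dry, 9.8°C/km): ΔT = -9.8 × 3.6 = -35.28°C → T = -24.88°C
Environment:
  900 → 4500 m (environment, 9.6°C/km): ΔT = -9.6 × 3.6 = -34.56°C → T = -24.16°C
T_parcel − T_env = -24.88 − (-24.16) = -0.72°C

-0.72°C (parcel cooler than environment)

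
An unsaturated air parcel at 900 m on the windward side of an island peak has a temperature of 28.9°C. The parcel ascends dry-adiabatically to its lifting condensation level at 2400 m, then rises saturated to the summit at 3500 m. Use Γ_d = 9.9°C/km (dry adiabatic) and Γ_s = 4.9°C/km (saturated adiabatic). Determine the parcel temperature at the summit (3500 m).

8.66°C

900 → 2400 m (dry, 9.9°C/km): ΔT = -9.9 × 1.5 = -14.85°C → T = 14.05°C
2400 → 3500 m (saturated, 4.9°C/km): ΔT = -4.9 × 1.1 = -5.39°C → T = 8.66°C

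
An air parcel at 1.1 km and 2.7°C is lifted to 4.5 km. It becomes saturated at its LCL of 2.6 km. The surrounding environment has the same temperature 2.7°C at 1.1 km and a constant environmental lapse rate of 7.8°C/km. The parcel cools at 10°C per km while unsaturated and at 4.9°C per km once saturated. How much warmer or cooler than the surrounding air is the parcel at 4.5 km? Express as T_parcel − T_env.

Parcel:
  1100 → 2600 m (dry, 10°C/km): ΔT = -10 × 1.5 = -15°C → T = -12.3°C
  2600 → 4500 m (saturated, 4.9°C/km): ΔT = -4.9 × 1.9 = -9.31°C → T = -21.61°C
Environment:
  1100 → 4500 m (environment, 7.8°C/km): ΔT = -7.8 × 3.4 = -26.52°C → T = -23.82°C
T_parcel − T_env = -21.61 − (-23.82) = +2.21°C

+2.21°C (parcel warmer than environment)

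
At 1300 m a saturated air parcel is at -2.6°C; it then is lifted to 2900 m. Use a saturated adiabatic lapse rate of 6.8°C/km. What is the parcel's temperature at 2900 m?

-13.48°C

1300–2900 m, saturated adiabatic: Δz = 1.6 km ⇒ ΔT = -10.88°C; T = -13.48°C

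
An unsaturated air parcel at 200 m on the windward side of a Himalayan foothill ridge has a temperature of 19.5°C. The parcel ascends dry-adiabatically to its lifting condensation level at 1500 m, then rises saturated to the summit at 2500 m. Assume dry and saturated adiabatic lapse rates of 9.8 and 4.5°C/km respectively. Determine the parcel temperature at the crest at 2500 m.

2.26°C

200–1500 m, dry: Δz = 1.3 km ⇒ ΔT = -12.74°C; T = 6.76°C
1500–2500 m, saturated: Δz = 1 km ⇒ ΔT = -4.5°C; T = 2.26°C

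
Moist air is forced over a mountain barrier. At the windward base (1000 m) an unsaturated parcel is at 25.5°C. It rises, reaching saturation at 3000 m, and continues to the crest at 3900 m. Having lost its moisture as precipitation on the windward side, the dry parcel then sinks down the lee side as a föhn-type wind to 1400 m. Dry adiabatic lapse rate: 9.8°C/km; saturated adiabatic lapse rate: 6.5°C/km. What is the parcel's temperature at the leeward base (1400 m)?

From 1000 m to 3000 m (dry): cools by 9.8 × 2 = 19.6°C, giving 5.9°C.
From 3000 m to 3900 m (saturated): cools by 6.5 × 0.9 = 5.85°C, giving 0.05°C.
From 3900 m to 1400 m (dry descent): warms by 9.8 × 2.5 = 24.5°C, giving 24.55°C.

24.55°C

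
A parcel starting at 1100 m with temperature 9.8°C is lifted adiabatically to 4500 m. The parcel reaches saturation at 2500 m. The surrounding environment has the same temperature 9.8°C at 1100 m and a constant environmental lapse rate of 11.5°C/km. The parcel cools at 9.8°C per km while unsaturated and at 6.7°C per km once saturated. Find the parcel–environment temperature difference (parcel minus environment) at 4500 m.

Parcel:
  1100–2500 m, dry: Δz = 1.4 km ⇒ ΔT = -13.72°C; T = -3.92°C
  2500–4500 m, saturated: Δz = 2 km ⇒ ΔT = -13.4°C; T = -17.32°C
Environment:
  1100–4500 m, environment: Δz = 3.4 km ⇒ ΔT = -39.1°C; T = -29.3°C
T_parcel − T_env = -17.32 − (-29.3) = +11.98°C

+11.98°C (parcel warmer than environment)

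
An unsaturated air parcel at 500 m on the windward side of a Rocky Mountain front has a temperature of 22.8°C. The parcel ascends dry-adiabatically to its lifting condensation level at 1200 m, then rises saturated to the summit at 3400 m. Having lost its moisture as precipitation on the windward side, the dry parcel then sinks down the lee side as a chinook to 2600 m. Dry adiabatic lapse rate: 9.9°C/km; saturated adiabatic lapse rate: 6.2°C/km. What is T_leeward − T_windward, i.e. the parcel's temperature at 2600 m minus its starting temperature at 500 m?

-12.65°C

500 → 1200 m (dry, 9.9°C/km): ΔT = -9.9 × 0.7 = -6.93°C → T = 15.87°C
1200 → 3400 m (saturated, 6.2°C/km): ΔT = -6.2 × 2.2 = -13.64°C → T = 2.23°C
3400 → 2600 m (dry descent, 9.9°C/km): ΔT = +9.9 × 0.8 = +7.92°C → T = 10.15°C
Net change vs windward start: 10.15 − 22.8 = -12.65°C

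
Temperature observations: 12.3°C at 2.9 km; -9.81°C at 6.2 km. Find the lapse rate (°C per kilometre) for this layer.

Γ = −ΔT/Δz = (12.3 − (-9.81)) / (6200 − 2900) m
  = 22.11°C / 3.3 km = 6.7°C/km

6.7°C/km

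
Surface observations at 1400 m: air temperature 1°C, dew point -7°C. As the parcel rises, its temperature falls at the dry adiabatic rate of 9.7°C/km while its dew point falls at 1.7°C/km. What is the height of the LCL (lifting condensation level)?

T and T_d converge at 9.7 − 1.7 = 8°C per km
Height above start = (1 − (-7)) / 8 = 1 km
LCL altitude = 1400 m + 1000 m = 2400 m

2400 m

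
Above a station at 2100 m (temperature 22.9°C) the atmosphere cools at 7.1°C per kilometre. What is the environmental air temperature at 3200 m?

2100 → 3200 m (environmental, 7.1°C/km): ΔT = -7.1 × 1.1 = -7.81°C → T = 15.09°C

15.09°C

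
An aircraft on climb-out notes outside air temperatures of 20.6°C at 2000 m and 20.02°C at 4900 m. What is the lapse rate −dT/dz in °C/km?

Γ = −ΔT/Δz = (20.6 − 20.02) / (4900 − 2000) m
  = 0.58°C / 2.9 km = 0.2°C/km

0.2°C/km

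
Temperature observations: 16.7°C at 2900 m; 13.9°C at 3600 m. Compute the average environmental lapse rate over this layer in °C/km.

Γ = −ΔT/Δz = (16.7 − 13.9) / (3600 − 2900) m
  = 2.8°C / 0.7 km = 4°C/km

4°C/km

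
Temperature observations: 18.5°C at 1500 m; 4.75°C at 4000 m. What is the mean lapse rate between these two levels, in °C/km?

5.5°C/km

Γ = −ΔT/Δz = (18.5 − 4.75) / (4000 − 1500) m
  = 13.75°C / 2.5 km = 5.5°C/km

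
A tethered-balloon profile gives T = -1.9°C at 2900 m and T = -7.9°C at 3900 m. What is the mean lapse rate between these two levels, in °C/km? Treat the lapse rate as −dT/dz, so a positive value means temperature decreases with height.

Γ = −ΔT/Δz = (-1.9 − (-7.9)) / (3900 − 2900) m
  = 6°C / 1 km = 6°C/km

6°C/km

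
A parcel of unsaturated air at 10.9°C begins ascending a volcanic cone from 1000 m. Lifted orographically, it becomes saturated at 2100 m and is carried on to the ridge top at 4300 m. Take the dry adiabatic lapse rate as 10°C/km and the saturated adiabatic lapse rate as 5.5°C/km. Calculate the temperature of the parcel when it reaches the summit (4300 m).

Dry to 2100 m: -10 × 1.1 km = -11°C, so T = -0.1°C.
Saturated to 4300 m: -5.5 × 2.2 km = -12.1°C, so T = -12.2°C.

-12.2°C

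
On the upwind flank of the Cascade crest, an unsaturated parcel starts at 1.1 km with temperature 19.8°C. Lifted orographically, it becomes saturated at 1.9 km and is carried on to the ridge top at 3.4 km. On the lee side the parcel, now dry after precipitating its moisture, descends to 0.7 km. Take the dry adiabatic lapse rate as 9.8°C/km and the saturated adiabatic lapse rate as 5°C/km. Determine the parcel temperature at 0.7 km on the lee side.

30.92°C

Dry to 1900 m: -9.8 × 0.8 km = -7.84°C, so T = 11.96°C.
Saturated to 3400 m: -5 × 1.5 km = -7.5°C, so T = 4.46°C.
Dry descent to 700 m: +9.8 × 2.7 km = +26.46°C, so T = 30.92°C.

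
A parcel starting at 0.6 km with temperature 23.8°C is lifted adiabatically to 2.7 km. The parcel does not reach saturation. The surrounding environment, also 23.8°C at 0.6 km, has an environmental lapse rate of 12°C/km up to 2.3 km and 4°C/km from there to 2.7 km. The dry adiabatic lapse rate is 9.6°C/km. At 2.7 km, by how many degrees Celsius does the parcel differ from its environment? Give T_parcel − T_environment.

+1.84°C (parcel warmer than environment)

Parcel:
  600 → 2700 m (dry, 9.6°C/km): ΔT = -9.6 × 2.1 = -20.16°C → T = 3.64°C
Environment:
  600 → 2300 m (environment, lower layer, 12°C/km): ΔT = -12 × 1.7 = -20.4°C → T = 3.4°C
  2300 → 2700 m (environment, upper layer, 4°C/km): ΔT = -4 × 0.4 = -1.6°C → T = 1.8°C
T_parcel − T_env = 3.64 − 1.8 = +1.84°C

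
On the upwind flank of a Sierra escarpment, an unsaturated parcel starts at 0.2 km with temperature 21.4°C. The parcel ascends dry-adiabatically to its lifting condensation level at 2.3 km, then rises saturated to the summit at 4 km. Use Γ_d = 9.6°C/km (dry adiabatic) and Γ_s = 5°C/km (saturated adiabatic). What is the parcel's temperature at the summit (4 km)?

200 → 2300 m (dry, 9.6°C/km): ΔT = -9.6 × 2.1 = -20.16°C → T = 1.24°C
2300 → 4000 m (saturated, 5°C/km): ΔT = -5 × 1.7 = -8.5°C → T = -7.26°C

-7.26°C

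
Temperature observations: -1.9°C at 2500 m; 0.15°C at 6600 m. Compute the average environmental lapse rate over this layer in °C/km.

-0.5°C/km

Γ = −ΔT/Δz = (-1.9 − 0.15) / (6600 − 2500) m
  = -2.05°C / 4.1 km = -0.5°C/km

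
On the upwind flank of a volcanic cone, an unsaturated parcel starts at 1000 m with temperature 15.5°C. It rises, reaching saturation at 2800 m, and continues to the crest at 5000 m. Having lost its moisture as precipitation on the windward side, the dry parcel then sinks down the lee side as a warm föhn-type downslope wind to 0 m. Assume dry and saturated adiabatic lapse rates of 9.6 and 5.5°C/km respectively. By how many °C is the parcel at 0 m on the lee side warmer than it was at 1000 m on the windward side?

From 1000 m to 2800 m (dry): cools by 9.6 × 1.8 = 17.28°C, giving -1.78°C.
From 2800 m to 5000 m (saturated): cools by 5.5 × 2.2 = 12.1°C, giving -13.88°C.
From 5000 m to 0 m (dry descent): warms by 9.6 × 5 = 48°C, giving 34.12°C.
Net change vs windward start: 34.12 − 15.5 = +18.62°C

+18.62°C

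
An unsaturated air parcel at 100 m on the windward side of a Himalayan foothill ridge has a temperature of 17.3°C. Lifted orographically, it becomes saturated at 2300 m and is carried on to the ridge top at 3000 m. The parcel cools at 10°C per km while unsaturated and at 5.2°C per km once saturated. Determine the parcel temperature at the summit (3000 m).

From 100 m to 2300 m (dry): cools by 10 × 2.2 = 22°C, giving -4.7°C.
From 2300 m to 3000 m (saturated): cools by 5.2 × 0.7 = 3.64°C, giving -8.34°C.

-8.34°C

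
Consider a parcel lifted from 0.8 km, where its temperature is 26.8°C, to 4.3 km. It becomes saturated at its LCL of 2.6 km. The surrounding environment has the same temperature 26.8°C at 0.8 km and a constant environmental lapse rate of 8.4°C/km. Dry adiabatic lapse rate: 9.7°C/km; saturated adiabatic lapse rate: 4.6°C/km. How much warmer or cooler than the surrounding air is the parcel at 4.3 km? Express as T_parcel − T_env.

Parcel:
  800–2600 m, dry: Δz = 1.8 km ⇒ ΔT = -17.46°C; T = 9.34°C
  2600–4300 m, saturated: Δz = 1.7 km ⇒ ΔT = -7.82°C; T = 1.52°C
Environment:
  800–4300 m, environment: Δz = 3.5 km ⇒ ΔT = -29.4°C; T = -2.6°C
T_parcel − T_env = 1.52 − (-2.6) = +4.12°C

+4.12°C (parcel warmer than environment)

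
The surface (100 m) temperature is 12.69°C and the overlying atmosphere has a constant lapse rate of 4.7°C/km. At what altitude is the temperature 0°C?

2800 m

Height above start = (12.69 − 0) / 4.7 = 2.7 km
Altitude = 100 m + 2700 m = 2800 m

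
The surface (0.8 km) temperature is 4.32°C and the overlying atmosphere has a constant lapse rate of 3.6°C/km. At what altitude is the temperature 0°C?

2 km

Height above start = (4.32 − 0) / 3.6 = 1.2 km
Altitude = 800 m + 1200 m = 2000 m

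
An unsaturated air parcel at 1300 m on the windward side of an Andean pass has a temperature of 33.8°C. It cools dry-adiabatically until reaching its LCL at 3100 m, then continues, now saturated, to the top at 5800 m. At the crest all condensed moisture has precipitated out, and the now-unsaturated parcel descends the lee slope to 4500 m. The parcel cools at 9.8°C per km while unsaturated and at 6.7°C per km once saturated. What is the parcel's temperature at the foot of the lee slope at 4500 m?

10.81°C

1300 → 3100 m (dry, 9.8°C/km): ΔT = -9.8 × 1.8 = -17.64°C → T = 16.16°C
3100 → 5800 m (saturated, 6.7°C/km): ΔT = -6.7 × 2.7 = -18.09°C → T = -1.93°C
5800 → 4500 m (dry descent, 9.8°C/km): ΔT = +9.8 × 1.3 = +12.74°C → T = 10.81°C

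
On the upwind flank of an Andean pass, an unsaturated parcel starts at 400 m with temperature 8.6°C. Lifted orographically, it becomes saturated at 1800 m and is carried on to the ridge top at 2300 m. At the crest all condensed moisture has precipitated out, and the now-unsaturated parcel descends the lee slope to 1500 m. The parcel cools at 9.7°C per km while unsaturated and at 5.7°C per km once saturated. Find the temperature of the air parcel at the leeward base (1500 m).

Dry to 1800 m: -9.7 × 1.4 km = -13.58°C, so T = -4.98°C.
Saturated to 2300 m: -5.7 × 0.5 km = -2.85°C, so T = -7.83°C.
Dry descent to 1500 m: +9.7 × 0.8 km = +7.76°C, so T = -0.07°C.

-0.07°C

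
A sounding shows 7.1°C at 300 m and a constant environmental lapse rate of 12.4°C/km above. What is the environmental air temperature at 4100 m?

-40.02°C

Environmental to 4100 m: -12.4 × 3.8 km = -47.12°C, so T = -40.02°C.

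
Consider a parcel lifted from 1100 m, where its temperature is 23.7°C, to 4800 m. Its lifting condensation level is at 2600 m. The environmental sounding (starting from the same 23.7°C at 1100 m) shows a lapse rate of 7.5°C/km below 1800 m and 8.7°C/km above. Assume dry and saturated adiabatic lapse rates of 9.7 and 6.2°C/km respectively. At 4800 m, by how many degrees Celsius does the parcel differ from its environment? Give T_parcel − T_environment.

Parcel:
  Dry to 2600 m: -9.7 × 1.5 km = -14.55°C, so T = 9.15°C.
  Saturated to 4800 m: -6.2 × 2.2 km = -13.64°C, so T = -4.49°C.
Environment:
  Environment, lower layer to 1800 m: -7.5 × 0.7 km = -5.25°C, so T = 18.45°C.
  Environment, upper layer to 4800 m: -8.7 × 3 km = -26.1°C, so T = -7.65°C.
T_parcel − T_env = -4.49 − (-7.65) = +3.16°C

+3.16°C (parcel warmer than environment)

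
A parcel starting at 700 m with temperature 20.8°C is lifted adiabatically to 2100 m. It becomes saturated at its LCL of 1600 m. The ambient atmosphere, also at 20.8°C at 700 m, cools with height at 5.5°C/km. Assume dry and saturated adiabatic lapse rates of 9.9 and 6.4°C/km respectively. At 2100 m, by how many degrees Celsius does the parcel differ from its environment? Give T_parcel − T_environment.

-4.41°C (parcel cooler than environment)

Parcel:
  From 700 m to 1600 m (dry): cools by 9.9 × 0.9 = 8.91°C, giving 11.89°C.
  From 1600 m to 2100 m (saturated): cools by 6.4 × 0.5 = 3.2°C, giving 8.69°C.
Environment:
  From 700 m to 2100 m (environment): cools by 5.5 × 1.4 = 7.7°C, giving 13.1°C.
T_parcel − T_env = 8.69 − 13.1 = -4.41°C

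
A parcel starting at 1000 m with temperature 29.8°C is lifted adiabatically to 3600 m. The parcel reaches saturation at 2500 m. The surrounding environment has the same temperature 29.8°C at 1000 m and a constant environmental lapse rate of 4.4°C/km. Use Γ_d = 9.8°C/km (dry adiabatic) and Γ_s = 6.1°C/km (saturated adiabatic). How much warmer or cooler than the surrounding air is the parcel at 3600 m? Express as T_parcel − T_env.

-9.97°C (parcel cooler than environment)

Parcel:
  1000 → 2500 m (dry, 9.8°C/km): ΔT = -9.8 × 1.5 = -14.7°C → T = 15.1°C
  2500 → 3600 m (saturated, 6.1°C/km): ΔT = -6.1 × 1.1 = -6.71°C → T = 8.39°C
Environment:
  1000 → 3600 m (environment, 4.4°C/km): ΔT = -4.4 × 2.6 = -11.44°C → T = 18.36°C
T_parcel − T_env = 8.39 − 18.36 = -9.97°C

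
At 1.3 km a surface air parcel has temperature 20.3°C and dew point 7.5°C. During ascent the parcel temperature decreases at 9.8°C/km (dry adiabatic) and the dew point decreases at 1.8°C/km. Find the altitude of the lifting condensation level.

2.9 km

T and T_d converge at 9.8 − 1.8 = 8°C per km
Height above start = (20.3 − 7.5) / 8 = 1.6 km
LCL altitude = 1300 m + 1600 m = 2900 m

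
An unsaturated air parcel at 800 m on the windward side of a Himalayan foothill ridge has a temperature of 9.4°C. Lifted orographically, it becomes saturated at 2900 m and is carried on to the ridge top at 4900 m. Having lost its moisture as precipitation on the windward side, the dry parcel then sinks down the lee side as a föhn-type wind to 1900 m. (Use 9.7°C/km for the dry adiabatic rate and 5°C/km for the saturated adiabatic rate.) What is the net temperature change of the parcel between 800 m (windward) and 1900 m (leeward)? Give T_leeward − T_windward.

800–2900 m, dry: Δz = 2.1 km ⇒ ΔT = -20.37°C; T = -10.97°C
2900–4900 m, saturated: Δz = 2 km ⇒ ΔT = -10°C; T = -20.97°C
4900–1900 m, dry descent: Δz = 3 km ⇒ ΔT = +29.1°C; T = 8.13°C
Net change vs windward start: 8.13 − 9.4 = -1.27°C

-1.27°C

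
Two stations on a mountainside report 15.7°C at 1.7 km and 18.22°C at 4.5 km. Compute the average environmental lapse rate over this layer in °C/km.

Γ = −ΔT/Δz = (15.7 − 18.22) / (4500 − 1700) m
  = -2.52°C / 2.8 km = -0.9°C/km

-0.9°C/km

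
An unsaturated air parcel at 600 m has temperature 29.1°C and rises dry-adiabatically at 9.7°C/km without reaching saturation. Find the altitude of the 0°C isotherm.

3600 m

Height above start = (29.1 − 0) / 9.7 = 3 km
Altitude = 600 m + 3000 m = 3600 m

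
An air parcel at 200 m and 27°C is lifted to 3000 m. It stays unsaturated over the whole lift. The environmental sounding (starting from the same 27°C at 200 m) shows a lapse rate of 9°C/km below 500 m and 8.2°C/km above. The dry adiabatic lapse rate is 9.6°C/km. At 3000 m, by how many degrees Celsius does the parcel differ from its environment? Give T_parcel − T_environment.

-3.68°C (parcel cooler than environment)

Parcel:
  From 200 m to 3000 m (dry): cools by 9.6 × 2.8 = 26.88°C, giving 0.12°C.
Environment:
  From 200 m to 500 m (environment, lower layer): cools by 9 × 0.3 = 2.7°C, giving 24.3°C.
  From 500 m to 3000 m (environment, upper layer): cools by 8.2 × 2.5 = 20.5°C, giving 3.8°C.
T_parcel − T_env = 0.12 − 3.8 = -3.68°C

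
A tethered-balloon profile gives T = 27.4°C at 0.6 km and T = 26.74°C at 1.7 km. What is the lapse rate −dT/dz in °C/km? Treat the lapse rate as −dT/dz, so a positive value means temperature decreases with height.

0.6°C/km

Γ = −ΔT/Δz = (27.4 − 26.74) / (1700 − 600) m
  = 0.66°C / 1.1 km = 0.6°C/km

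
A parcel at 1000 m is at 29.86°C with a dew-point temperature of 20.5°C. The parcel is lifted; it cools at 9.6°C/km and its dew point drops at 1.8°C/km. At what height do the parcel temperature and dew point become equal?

T and T_d converge at 9.6 − 1.8 = 7.8°C per km
Height above start = (29.86 − 20.5) / 7.8 = 1.2 km
LCL altitude = 1000 m + 1200 m = 2200 m

2200 m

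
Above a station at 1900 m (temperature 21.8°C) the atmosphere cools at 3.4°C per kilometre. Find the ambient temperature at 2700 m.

1900 → 2700 m (environmental, 3.4°C/km): ΔT = -3.4 × 0.8 = -2.72°C → T = 19.08°C

19.08°C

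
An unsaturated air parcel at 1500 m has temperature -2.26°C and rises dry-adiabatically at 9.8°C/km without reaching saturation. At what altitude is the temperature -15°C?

2800 m

Height above start = (-2.26 − (-15)) / 9.8 = 1.3 km
Altitude = 1500 m + 1300 m = 2800 m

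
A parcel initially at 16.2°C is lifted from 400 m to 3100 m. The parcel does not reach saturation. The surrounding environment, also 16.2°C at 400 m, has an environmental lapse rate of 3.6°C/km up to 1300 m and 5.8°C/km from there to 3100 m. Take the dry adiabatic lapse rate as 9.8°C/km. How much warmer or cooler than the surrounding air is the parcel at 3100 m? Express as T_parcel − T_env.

Parcel:
  400 → 3100 m (dry, 9.8°C/km): ΔT = -9.8 × 2.7 = -26.46°C → T = -10.26°C
Environment:
  400 → 1300 m (environment, lower layer, 3.6°C/km): ΔT = -3.6 × 0.9 = -3.24°C → T = 12.96°C
  1300 → 3100 m (environment, upper layer, 5.8°C/km): ΔT = -5.8 × 1.8 = -10.44°C → T = 2.52°C
T_parcel − T_env = -10.26 − 2.52 = -12.78°C

-12.78°C (parcel cooler than environment)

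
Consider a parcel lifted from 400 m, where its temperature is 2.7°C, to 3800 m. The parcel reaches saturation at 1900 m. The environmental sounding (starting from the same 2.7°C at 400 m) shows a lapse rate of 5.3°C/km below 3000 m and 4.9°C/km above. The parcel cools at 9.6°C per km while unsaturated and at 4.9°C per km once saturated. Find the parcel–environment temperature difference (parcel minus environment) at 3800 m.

-6.01°C (parcel cooler than environment)

Parcel:
  400 → 1900 m (dry, 9.6°C/km): ΔT = -9.6 × 1.5 = -14.4°C → T = -11.7°C
  1900 → 3800 m (saturated, 4.9°C/km): ΔT = -4.9 × 1.9 = -9.31°C → T = -21.01°C
Environment:
  400 → 3000 m (environment, lower layer, 5.3°C/km): ΔT = -5.3 × 2.6 = -13.78°C → T = -11.08°C
  3000 → 3800 m (environment, upper layer, 4.9°C/km): ΔT = -4.9 × 0.8 = -3.92°C → T = -15°C
T_parcel − T_env = -21.01 − (-15) = -6.01°C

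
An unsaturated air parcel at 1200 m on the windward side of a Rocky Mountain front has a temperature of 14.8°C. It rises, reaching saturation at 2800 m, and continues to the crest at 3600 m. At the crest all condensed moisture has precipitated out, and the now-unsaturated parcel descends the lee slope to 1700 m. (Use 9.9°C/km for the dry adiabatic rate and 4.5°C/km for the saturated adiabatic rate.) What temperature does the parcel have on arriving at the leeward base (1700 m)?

14.17°C

From 1200 m to 2800 m (dry): cools by 9.9 × 1.6 = 15.84°C, giving -1.04°C.
From 2800 m to 3600 m (saturated): cools by 4.5 × 0.8 = 3.6°C, giving -4.64°C.
From 3600 m to 1700 m (dry descent): warms by 9.9 × 1.9 = 18.81°C, giving 14.17°C.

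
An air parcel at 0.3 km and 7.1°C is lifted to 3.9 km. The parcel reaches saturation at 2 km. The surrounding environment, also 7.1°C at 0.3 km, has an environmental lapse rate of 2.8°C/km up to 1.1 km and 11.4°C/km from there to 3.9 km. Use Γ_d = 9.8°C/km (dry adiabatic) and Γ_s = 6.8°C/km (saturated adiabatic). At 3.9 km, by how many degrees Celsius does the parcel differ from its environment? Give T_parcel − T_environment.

+4.58°C (parcel warmer than environment)

Parcel:
  From 300 m to 2000 m (dry): cools by 9.8 × 1.7 = 16.66°C, giving -9.56°C.
  From 2000 m to 3900 m (saturated): cools by 6.8 × 1.9 = 12.92°C, giving -22.48°C.
Environment:
  From 300 m to 1100 m (environment, lower layer): cools by 2.8 × 0.8 = 2.24°C, giving 4.86°C.
  From 1100 m to 3900 m (environment, upper layer): cools by 11.4 × 2.8 = 31.92°C, giving -27.06°C.
T_parcel − T_env = -22.48 − (-27.06) = +4.58°C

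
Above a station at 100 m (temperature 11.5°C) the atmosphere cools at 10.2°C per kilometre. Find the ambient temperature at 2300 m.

100 → 2300 m (environmental, 10.2°C/km): ΔT = -10.2 × 2.2 = -22.44°C → T = -10.94°C

-10.94°C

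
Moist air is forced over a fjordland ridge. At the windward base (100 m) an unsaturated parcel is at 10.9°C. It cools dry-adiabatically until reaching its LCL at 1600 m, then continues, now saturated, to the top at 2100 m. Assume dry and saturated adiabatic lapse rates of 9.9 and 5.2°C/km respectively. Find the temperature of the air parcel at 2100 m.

-6.55°C

100–1600 m, dry: Δz = 1.5 km ⇒ ΔT = -14.85°C; T = -3.95°C
1600–2100 m, saturated: Δz = 0.5 km ⇒ ΔT = -2.6°C; T = -6.55°C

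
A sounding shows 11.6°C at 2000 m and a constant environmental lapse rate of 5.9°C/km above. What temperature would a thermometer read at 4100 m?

Environmental to 4100 m: -5.9 × 2.1 km = -12.39°C, so T = -0.79°C.

-0.79°C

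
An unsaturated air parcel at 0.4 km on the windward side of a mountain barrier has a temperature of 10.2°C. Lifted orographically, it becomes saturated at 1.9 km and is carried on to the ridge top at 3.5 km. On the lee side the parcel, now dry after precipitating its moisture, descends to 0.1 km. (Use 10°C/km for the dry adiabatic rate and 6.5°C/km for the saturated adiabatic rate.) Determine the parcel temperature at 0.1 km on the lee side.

From 400 m to 1900 m (dry): cools by 10 × 1.5 = 15°C, giving -4.8°C.
From 1900 m to 3500 m (saturated): cools by 6.5 × 1.6 = 10.4°C, giving -15.2°C.
From 3500 m to 100 m (dry descent): warms by 10 × 3.4 = 34°C, giving 18.8°C.

18.8°C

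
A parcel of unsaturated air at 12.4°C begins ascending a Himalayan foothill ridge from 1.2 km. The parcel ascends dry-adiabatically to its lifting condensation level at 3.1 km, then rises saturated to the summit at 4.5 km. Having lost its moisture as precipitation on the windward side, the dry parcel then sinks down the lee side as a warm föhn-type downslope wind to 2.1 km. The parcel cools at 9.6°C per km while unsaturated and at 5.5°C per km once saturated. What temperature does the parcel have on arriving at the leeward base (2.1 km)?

Dry to 3100 m: -9.6 × 1.9 km = -18.24°C, so T = -5.84°C.
Saturated to 4500 m: -5.5 × 1.4 km = -7.7°C, so T = -13.54°C.
Dry descent to 2100 m: +9.6 × 2.4 km = +23.04°C, so T = 9.5°C.

9.5°C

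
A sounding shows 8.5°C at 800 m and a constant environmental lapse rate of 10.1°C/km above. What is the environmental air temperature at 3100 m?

From 800 m to 3100 m (environmental): cools by 10.1 × 2.3 = 23.23°C, giving -14.73°C.

-14.73°C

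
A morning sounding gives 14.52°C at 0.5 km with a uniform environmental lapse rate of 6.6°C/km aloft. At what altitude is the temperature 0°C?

2.7 km

Height above start = (14.52 − 0) / 6.6 = 2.2 km
Altitude = 500 m + 2200 m = 2700 m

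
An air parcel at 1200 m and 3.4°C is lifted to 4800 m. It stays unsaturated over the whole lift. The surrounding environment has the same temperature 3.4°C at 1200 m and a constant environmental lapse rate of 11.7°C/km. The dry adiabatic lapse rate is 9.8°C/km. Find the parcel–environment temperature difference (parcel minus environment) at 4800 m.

+6.84°C (parcel warmer than environment)

Parcel:
  1200–4800 m, dry: Δz = 3.6 km ⇒ ΔT = -35.28°C; T = -31.88°C
Environment:
  1200–4800 m, environment: Δz = 3.6 km ⇒ ΔT = -42.12°C; T = -38.72°C
T_parcel − T_env = -31.88 − (-38.72) = +6.84°C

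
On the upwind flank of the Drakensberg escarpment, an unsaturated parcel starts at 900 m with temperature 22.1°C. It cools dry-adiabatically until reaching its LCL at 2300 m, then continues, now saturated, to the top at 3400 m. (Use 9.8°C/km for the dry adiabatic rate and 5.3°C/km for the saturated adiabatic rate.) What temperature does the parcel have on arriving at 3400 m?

2.55°C

900 → 2300 m (dry, 9.8°C/km): ΔT = -9.8 × 1.4 = -13.72°C → T = 8.38°C
2300 → 3400 m (saturated, 5.3°C/km): ΔT = -5.3 × 1.1 = -5.83°C → T = 2.55°C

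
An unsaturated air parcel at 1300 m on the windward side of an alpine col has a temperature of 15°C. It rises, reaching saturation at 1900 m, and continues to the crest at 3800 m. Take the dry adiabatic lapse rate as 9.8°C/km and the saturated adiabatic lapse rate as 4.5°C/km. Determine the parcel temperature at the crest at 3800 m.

0.57°C

1300–1900 m, dry: Δz = 0.6 km ⇒ ΔT = -5.88°C; T = 9.12°C
1900–3800 m, saturated: Δz = 1.9 km ⇒ ΔT = -8.55°C; T = 0.57°C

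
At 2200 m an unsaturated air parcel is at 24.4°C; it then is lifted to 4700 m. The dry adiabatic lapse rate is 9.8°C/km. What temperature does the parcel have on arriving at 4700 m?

-0.1°C

2200 → 4700 m (dry adiabatic, 9.8°C/km): ΔT = -9.8 × 2.5 = -24.5°C → T = -0.1°C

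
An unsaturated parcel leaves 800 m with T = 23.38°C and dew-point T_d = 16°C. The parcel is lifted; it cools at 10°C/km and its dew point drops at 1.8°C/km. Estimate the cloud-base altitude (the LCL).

T and T_d converge at 10 − 1.8 = 8.2°C per km
Height above start = (23.38 − 16) / 8.2 = 0.9 km
LCL altitude = 800 m + 900 m = 1700 m

1700 m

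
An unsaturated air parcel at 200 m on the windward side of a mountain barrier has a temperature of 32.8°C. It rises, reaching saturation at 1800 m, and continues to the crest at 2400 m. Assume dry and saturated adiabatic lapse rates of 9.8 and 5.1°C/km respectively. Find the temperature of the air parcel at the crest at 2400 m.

14.06°C

200 → 1800 m (dry, 9.8°C/km): ΔT = -9.8 × 1.6 = -15.68°C → T = 17.12°C
1800 → 2400 m (saturated, 5.1°C/km): ΔT = -5.1 × 0.6 = -3.06°C → T = 14.06°C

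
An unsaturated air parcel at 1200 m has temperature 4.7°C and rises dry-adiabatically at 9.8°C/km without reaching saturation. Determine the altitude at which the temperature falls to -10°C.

2700 m

Height above start = (4.7 − (-10)) / 9.8 = 1.5 km
Altitude = 1200 m + 1500 m = 2700 m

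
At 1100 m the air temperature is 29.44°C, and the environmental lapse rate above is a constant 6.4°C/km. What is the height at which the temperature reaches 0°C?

5700 m

Height above start = (29.44 − 0) / 6.4 = 4.6 km
Altitude = 1100 m + 4600 m = 5700 m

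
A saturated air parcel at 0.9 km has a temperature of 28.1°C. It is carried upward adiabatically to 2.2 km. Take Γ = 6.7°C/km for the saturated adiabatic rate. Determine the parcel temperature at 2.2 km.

900 → 2200 m (saturated adiabatic, 6.7°C/km): ΔT = -6.7 × 1.3 = -8.71°C → T = 19.39°C

19.39°C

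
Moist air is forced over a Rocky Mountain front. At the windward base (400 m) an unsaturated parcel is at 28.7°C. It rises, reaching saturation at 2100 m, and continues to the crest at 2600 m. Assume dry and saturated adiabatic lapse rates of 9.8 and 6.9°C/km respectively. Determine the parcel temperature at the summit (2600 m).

8.59°C

Dry to 2100 m: -9.8 × 1.7 km = -16.66°C, so T = 12.04°C.
Saturated to 2600 m: -6.9 × 0.5 km = -3.45°C, so T = 8.59°C.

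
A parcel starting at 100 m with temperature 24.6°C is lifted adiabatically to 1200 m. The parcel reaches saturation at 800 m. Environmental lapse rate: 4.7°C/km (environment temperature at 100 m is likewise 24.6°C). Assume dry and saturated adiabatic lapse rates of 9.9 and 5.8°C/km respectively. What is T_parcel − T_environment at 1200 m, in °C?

Parcel:
  Dry to 800 m: -9.9 × 0.7 km = -6.93°C, so T = 17.67°C.
  Saturated to 1200 m: -5.8 × 0.4 km = -2.32°C, so T = 15.35°C.
Environment:
  Environment to 1200 m: -4.7 × 1.1 km = -5.17°C, so T = 19.43°C.
T_parcel − T_env = 15.35 − 19.43 = -4.08°C

-4.08°C (parcel cooler than environment)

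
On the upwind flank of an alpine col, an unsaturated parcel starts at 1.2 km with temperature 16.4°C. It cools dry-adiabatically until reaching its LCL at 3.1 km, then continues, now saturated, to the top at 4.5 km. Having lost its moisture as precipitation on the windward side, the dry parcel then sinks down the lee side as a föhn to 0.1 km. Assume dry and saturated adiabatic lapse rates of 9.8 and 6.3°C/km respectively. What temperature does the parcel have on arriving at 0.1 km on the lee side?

1200–3100 m, dry: Δz = 1.9 km ⇒ ΔT = -18.62°C; T = -2.22°C
3100–4500 m, saturated: Δz = 1.4 km ⇒ ΔT = -8.82°C; T = -11.04°C
4500–100 m, dry descent: Δz = 4.4 km ⇒ ΔT = +43.12°C; T = 32.08°C

32.08°C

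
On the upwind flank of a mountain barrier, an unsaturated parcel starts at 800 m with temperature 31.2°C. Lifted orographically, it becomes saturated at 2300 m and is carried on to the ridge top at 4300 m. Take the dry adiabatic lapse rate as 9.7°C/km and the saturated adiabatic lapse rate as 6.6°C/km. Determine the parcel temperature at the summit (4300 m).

3.45°C

800–2300 m, dry: Δz = 1.5 km ⇒ ΔT = -14.55°C; T = 16.65°C
2300–4300 m, saturated: Δz = 2 km ⇒ ΔT = -13.2°C; T = 3.45°C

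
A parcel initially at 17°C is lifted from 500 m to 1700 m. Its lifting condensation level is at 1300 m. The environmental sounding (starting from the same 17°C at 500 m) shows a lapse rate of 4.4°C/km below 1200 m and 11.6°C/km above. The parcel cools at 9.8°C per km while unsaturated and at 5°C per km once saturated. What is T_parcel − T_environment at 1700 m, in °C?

Parcel:
  Dry to 1300 m: -9.8 × 0.8 km = -7.84°C, so T = 9.16°C.
  Saturated to 1700 m: -5 × 0.4 km = -2°C, so T = 7.16°C.
Environment:
  Environment, lower layer to 1200 m: -4.4 × 0.7 km = -3.08°C, so T = 13.92°C.
  Environment, upper layer to 1700 m: -11.6 × 0.5 km = -5.8°C, so T = 8.12°C.
T_parcel − T_env = 7.16 − 8.12 = -0.96°C

-0.96°C (parcel cooler than environment)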